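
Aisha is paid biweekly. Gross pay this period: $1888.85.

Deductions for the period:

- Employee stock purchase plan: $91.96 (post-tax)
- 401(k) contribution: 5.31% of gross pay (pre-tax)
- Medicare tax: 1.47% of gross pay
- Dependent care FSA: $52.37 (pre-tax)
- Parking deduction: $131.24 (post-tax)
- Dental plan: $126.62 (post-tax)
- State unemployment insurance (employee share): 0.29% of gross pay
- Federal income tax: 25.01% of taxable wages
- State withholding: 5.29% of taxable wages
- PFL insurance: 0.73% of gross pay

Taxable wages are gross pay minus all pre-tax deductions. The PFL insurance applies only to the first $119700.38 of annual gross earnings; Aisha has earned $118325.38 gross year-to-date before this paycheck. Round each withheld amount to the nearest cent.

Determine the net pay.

401(k) contribution: $1888.85 × 0.0531 = $100.30
Dependent care FSA: $52.37
Pre-tax total = $100.30 + $52.37 = $152.67
Taxable wages = $1888.85 − $152.67 = $1736.18
Federal income tax: $1736.18 × 0.2501 = $434.22
State withholding: $1736.18 × 0.0529 = $91.84
Medicare tax: $1888.85 × 0.0147 = $27.77
PFL insurance: only $119700.38 − $118325.38 = $1375.00 of this check is subject → $1375.00 × 0.0073 = $10.04
State unemployment insurance (employee share): $1888.85 × 0.0029 = $5.48
Parking deduction: $131.24
Employee stock purchase plan: $91.96
Dental plan: $126.62
Total deductions = $100.30 + $52.37 + $434.22 + $91.84 + $27.77 + $10.04 + $5.48 + $131.24 + $91.96 + $126.62 = $1071.84
Net pay = $1888.85 − $1071.84 = $817.01

$817.01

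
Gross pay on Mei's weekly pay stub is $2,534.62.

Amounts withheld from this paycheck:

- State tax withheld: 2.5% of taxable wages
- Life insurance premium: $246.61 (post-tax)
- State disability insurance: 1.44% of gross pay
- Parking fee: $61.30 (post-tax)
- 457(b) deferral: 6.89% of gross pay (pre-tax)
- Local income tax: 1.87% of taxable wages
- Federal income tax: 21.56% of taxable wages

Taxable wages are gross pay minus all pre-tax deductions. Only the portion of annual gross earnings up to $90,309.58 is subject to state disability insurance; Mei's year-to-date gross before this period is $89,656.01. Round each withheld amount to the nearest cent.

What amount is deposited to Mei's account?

457(b) deferral: $2,534.62 × 0.0689 = $174.64
Taxable wages = $2,534.62 − $174.64 = $2,359.98
Federal income tax: $2,359.98 × 0.2156 = $508.81
State tax withheld: $2,359.98 × 0.025 = $59.00
Local income tax: $2,359.98 × 0.0187 = $44.13
State disability insurance: only $90,309.58 − $89,656.01 = $653.57 of this check is subject → $653.57 × 0.0144 = $9.41
Life insurance premium: $246.61
Parking fee: $61.30
Total deductions = $174.64 + $508.81 + $59.00 + $44.13 + $9.41 + $246.61 + $61.30 = $1,103.90
Net pay = $2,534.62 − $1,103.90 = $1,430.72

$1,430.72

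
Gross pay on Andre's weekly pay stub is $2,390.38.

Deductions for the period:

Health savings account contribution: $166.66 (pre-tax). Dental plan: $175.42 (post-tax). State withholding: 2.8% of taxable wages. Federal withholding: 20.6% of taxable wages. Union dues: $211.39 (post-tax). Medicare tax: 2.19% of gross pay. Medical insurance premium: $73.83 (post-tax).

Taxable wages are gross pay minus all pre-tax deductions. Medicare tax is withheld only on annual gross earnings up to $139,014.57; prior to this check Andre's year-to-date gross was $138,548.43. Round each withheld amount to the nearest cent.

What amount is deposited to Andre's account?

$1,232.52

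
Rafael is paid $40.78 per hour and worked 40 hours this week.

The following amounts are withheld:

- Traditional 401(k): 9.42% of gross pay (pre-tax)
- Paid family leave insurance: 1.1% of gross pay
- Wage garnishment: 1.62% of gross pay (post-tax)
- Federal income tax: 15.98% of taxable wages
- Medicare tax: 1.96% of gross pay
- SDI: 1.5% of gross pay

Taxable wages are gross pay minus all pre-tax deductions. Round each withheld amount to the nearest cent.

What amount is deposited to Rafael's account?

Gross pay: 40 × $40.78 = $1,631.20
Traditional 401(k): $1,631.20 × 0.0942 = $153.66
Taxable wages = $1,631.20 − $153.66 = $1,477.54
Federal income tax: $1,477.54 × 0.1598 = $236.11
SDI: $1,631.20 × 0.015 = $24.47
Medicare tax: $1,631.20 × 0.0196 = $31.97
Paid family leave insurance: $1,631.20 × 0.011 = $17.94
Wage garnishment: $1,631.20 × 0.0162 = $26.43
Total deductions = $153.66 + $236.11 + $24.47 + $31.97 + $17.94 + $26.43 = $490.58
Net pay = $1,631.20 − $490.58 = $1,140.62

$1,140.62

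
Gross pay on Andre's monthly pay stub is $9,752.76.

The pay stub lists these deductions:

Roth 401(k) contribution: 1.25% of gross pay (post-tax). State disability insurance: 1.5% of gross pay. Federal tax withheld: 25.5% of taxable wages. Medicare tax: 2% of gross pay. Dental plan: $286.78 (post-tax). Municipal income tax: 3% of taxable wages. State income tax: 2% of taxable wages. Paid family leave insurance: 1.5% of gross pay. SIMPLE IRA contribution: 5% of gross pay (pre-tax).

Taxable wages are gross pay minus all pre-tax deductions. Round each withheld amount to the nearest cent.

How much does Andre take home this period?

$5,542.93

SIMPLE IRA contribution: $9,752.76 × 0.05 = $487.64
Taxable wages = $9,752.76 − $487.64 = $9,265.12
Municipal income tax: $9,265.12 × 0.03 = $277.95
Federal tax withheld: $9,265.12 × 0.255 = $2,362.61
State income tax: $9,265.12 × 0.02 = $185.30
Paid family leave insurance: $9,752.76 × 0.015 = $146.29
Medicare tax: $9,752.76 × 0.02 = $195.06
State disability insurance: $9,752.76 × 0.015 = $146.29
Roth 401(k) contribution: $9,752.76 × 0.0125 = $121.91
Dental plan: $286.78
Total deductions = $487.64 + $277.95 + $2,362.61 + $185.30 + $146.29 + $195.06 + $146.29 + $121.91 + $286.78 = $4,209.83
Net pay = $9,752.76 − $4,209.83 = $5,542.93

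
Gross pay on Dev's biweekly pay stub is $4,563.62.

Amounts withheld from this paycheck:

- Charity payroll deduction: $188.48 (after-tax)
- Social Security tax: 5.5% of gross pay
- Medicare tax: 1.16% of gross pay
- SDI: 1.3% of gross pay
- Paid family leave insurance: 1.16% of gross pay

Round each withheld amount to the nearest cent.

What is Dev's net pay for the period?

$3,958.93

Paid family leave insurance: $4,563.62 × 0.0116 = $52.94
Medicare tax: $4,563.62 × 0.0116 = $52.94
Social Security tax: $4,563.62 × 0.055 = $251.00
SDI: $4,563.62 × 0.013 = $59.33
Charity payroll deduction: $188.48
Total deductions = $52.94 + $52.94 + $251.00 + $59.33 + $188.48 = $604.69
Net pay = $4,563.62 − $604.69 = $3,958.93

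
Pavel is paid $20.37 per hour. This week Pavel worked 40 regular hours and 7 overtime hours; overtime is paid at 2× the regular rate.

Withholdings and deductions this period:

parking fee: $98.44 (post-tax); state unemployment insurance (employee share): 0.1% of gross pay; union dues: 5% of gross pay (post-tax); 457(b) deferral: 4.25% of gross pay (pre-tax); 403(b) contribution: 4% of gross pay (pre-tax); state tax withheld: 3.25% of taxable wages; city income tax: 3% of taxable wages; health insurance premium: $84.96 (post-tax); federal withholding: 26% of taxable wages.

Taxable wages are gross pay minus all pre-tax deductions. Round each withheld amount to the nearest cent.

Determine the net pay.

Regular pay: 40 × $20.37 = $814.80
Overtime pay: 7 × $20.37 × 2 = $285.18
Gross pay = $814.80 + $285.18 = $1,099.98
403(b) contribution: $1,099.98 × 0.04 = $44.00
457(b) deferral: $1,099.98 × 0.0425 = $46.75
Pre-tax total = $44.00 + $46.75 = $90.75
Taxable wages = $1,099.98 − $90.75 = $1,009.23
Federal withholding: $1,009.23 × 0.26 = $262.40
City income tax: $1,009.23 × 0.03 = $30.28
State tax withheld: $1,009.23 × 0.0325 = $32.80
State unemployment insurance (employee share): $1,099.98 × 0.001 = $1.10
Parking fee: $98.44
Health insurance premium: $84.96
Union dues: $1,099.98 × 0.05 = $55.00
Total deductions = $44.00 + $46.75 + $262.40 + $30.28 + $32.80 + $1.10 + $98.44 + $84.96 + $55.00 = $655.73
Net pay = $1,099.98 − $655.73 = $444.25

$444.25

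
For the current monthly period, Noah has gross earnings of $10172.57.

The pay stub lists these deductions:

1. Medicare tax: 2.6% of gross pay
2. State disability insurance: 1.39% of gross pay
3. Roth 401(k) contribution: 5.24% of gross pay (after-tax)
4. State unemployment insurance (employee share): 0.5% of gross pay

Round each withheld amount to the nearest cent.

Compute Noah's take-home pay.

$9182.78

State disability insurance: $10172.57 × 0.0139 = $141.40
State unemployment insurance (employee share): $10172.57 × 0.005 = $50.86
Medicare tax: $10172.57 × 0.026 = $264.49
Roth 401(k) contribution: $10172.57 × 0.0524 = $533.04
Total deductions = $141.40 + $50.86 + $264.49 + $533.04 = $989.79
Net pay = $10172.57 − $989.79 = $9182.78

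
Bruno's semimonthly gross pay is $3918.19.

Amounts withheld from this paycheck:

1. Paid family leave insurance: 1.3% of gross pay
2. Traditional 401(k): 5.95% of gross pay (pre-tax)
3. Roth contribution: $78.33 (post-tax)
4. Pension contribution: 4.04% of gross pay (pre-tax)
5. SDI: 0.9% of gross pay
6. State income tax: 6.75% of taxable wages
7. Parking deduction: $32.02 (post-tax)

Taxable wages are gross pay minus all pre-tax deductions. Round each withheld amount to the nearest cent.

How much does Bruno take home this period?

Traditional 401(k): $3918.19 × 0.0595 = $233.13
Pension contribution: $3918.19 × 0.0404 = $158.29
Pre-tax total = $233.13 + $158.29 = $391.42
Taxable wages = $3918.19 − $391.42 = $3526.77
State income tax: $3526.77 × 0.0675 = $238.06
SDI: $3918.19 × 0.009 = $35.26
Paid family leave insurance: $3918.19 × 0.013 = $50.94
Parking deduction: $32.02
Roth contribution: $78.33
Total deductions = $233.13 + $158.29 + $238.06 + $35.26 + $50.94 + $32.02 + $78.33 = $826.03
Net pay = $3918.19 − $826.03 = $3092.16

$3092.16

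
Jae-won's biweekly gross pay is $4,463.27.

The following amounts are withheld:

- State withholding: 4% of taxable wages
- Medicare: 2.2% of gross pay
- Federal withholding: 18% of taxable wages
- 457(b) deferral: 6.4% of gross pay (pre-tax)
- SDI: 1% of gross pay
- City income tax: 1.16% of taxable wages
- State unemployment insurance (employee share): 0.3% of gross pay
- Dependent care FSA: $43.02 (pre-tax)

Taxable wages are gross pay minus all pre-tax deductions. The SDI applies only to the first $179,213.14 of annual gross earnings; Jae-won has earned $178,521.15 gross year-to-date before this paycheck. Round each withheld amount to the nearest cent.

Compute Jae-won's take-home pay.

$3,058.53

457(b) deferral: $4,463.27 × 0.064 = $285.65
Dependent care FSA: $43.02
Pre-tax total = $285.65 + $43.02 = $328.67
Taxable wages = $4,463.27 − $328.67 = $4,134.60
City income tax: $4,134.60 × 0.0116 = $47.96
Federal withholding: $4,134.60 × 0.18 = $744.23
State withholding: $4,134.60 × 0.04 = $165.38
SDI: only $179,213.14 − $178,521.15 = $691.99 of this check is subject → $691.99 × 0.01 = $6.92
Medicare: $4,463.27 × 0.022 = $98.19
State unemployment insurance (employee share): $4,463.27 × 0.003 = $13.39
Total deductions = $285.65 + $43.02 + $47.96 + $744.23 + $165.38 + $6.92 + $98.19 + $13.39 = $1,404.74
Net pay = $4,463.27 − $1,404.74 = $3,058.53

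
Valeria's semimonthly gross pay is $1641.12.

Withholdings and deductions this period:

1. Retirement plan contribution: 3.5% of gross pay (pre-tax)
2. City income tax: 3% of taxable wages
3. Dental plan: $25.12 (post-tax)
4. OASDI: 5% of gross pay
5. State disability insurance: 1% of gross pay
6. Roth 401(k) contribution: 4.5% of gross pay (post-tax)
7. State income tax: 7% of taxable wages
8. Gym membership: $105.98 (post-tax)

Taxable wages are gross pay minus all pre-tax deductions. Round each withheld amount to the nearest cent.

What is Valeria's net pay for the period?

$1121.89

Retirement plan contribution: $1641.12 × 0.035 = $57.44
Taxable wages = $1641.12 − $57.44 = $1583.68
State income tax: $1583.68 × 0.07 = $110.86
City income tax: $1583.68 × 0.03 = $47.51
State disability insurance: $1641.12 × 0.01 = $16.41
OASDI: $1641.12 × 0.05 = $82.06
Dental plan: $25.12
Roth 401(k) contribution: $1641.12 × 0.045 = $73.85
Gym membership: $105.98
Total deductions = $57.44 + $110.86 + $47.51 + $16.41 + $82.06 + $25.12 + $73.85 + $105.98 = $519.23
Net pay = $1641.12 − $519.23 = $1121.89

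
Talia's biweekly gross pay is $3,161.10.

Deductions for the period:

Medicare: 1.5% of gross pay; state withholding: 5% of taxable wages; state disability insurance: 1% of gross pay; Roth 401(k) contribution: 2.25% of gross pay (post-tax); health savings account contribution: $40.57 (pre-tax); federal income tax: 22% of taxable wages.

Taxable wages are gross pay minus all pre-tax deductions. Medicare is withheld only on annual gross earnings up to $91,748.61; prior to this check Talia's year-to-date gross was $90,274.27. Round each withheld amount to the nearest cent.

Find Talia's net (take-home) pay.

$2,153.13

Health savings account contribution: $40.57
Taxable wages = $3,161.10 − $40.57 = $3,120.53
State withholding: $3,120.53 × 0.05 = $156.03
Federal income tax: $3,120.53 × 0.22 = $686.52
State disability insurance: $3,161.10 × 0.01 = $31.61
Medicare: only $91,748.61 − $90,274.27 = $1,474.34 of this check is subject → $1,474.34 × 0.015 = $22.12
Roth 401(k) contribution: $3,161.10 × 0.0225 = $71.12
Total deductions = $40.57 + $156.03 + $686.52 + $31.61 + $22.12 + $71.12 = $1,007.97
Net pay = $3,161.10 − $1,007.97 = $2,153.13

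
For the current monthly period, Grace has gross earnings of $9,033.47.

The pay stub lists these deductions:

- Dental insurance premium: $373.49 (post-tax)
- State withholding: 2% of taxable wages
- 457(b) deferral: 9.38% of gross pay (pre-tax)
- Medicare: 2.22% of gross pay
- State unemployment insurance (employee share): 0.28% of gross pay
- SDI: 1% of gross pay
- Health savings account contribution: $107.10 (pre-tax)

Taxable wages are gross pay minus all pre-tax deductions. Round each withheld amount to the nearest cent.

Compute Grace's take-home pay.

457(b) deferral: $9,033.47 × 0.0938 = $847.34
Health savings account contribution: $107.10
Pre-tax total = $847.34 + $107.10 = $954.44
Taxable wages = $9,033.47 − $954.44 = $8,079.03
State withholding: $8,079.03 × 0.02 = $161.58
State unemployment insurance (employee share): $9,033.47 × 0.0028 = $25.29
SDI: $9,033.47 × 0.01 = $90.33
Medicare: $9,033.47 × 0.0222 = $200.54
Dental insurance premium: $373.49
Total deductions = $847.34 + $107.10 + $161.58 + $25.29 + $90.33 + $200.54 + $373.49 = $1,805.67
Net pay = $9,033.47 − $1,805.67 = $7,227.80

$7,227.80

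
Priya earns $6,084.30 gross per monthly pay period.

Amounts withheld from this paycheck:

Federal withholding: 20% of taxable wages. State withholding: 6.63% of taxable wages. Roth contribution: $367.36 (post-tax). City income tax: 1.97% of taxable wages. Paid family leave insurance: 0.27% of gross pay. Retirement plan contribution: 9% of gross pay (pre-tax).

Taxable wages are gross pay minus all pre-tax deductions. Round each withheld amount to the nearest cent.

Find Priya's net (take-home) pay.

$3,569.43

Retirement plan contribution: $6,084.30 × 0.09 = $547.59
Taxable wages = $6,084.30 − $547.59 = $5,536.71
City income tax: $5,536.71 × 0.0197 = $109.07
State withholding: $5,536.71 × 0.0663 = $367.08
Federal withholding: $5,536.71 × 0.2 = $1,107.34
Paid family leave insurance: $6,084.30 × 0.0027 = $16.43
Roth contribution: $367.36
Total deductions = $547.59 + $109.07 + $367.08 + $1,107.34 + $16.43 + $367.36 = $2,514.87
Net pay = $6,084.30 − $2,514.87 = $3,569.43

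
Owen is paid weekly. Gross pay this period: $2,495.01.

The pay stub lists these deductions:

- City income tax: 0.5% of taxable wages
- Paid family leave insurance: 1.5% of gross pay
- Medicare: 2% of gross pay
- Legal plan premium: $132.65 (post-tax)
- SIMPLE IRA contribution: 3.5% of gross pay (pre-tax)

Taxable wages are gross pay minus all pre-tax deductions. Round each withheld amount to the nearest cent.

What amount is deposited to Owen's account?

$2,175.66

SIMPLE IRA contribution: $2,495.01 × 0.035 = $87.33
Taxable wages = $2,495.01 − $87.33 = $2,407.68
City income tax: $2,407.68 × 0.005 = $12.04
Paid family leave insurance: $2,495.01 × 0.015 = $37.43
Medicare: $2,495.01 × 0.02 = $49.90
Legal plan premium: $132.65
Total deductions = $87.33 + $12.04 + $37.43 + $49.90 + $132.65 = $319.35
Net pay = $2,495.01 − $319.35 = $2,175.66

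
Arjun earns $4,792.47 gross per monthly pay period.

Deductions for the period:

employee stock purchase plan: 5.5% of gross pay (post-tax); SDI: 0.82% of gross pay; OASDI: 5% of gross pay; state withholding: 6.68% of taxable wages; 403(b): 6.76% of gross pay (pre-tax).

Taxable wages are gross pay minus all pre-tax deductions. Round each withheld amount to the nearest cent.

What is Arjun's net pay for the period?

403(b): $4,792.47 × 0.0676 = $323.97
Taxable wages = $4,792.47 − $323.97 = $4,468.50
State withholding: $4,468.50 × 0.0668 = $298.50
OASDI: $4,792.47 × 0.05 = $239.62
SDI: $4,792.47 × 0.0082 = $39.30
Employee stock purchase plan: $4,792.47 × 0.055 = $263.59
Total deductions = $323.97 + $298.50 + $239.62 + $39.30 + $263.59 = $1,164.98
Net pay = $4,792.47 − $1,164.98 = $3,627.49

$3,627.49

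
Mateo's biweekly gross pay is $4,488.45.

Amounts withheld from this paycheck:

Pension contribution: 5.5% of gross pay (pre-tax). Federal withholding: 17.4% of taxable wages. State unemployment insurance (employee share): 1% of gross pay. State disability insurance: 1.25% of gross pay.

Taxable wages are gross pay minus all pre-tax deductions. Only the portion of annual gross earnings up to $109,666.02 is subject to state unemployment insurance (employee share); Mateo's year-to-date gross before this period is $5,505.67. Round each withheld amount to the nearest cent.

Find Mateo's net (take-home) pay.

Pension contribution: $4,488.45 × 0.055 = $246.86
Taxable wages = $4,488.45 − $246.86 = $4,241.59
Federal withholding: $4,241.59 × 0.174 = $738.04
State disability insurance: $4,488.45 × 0.0125 = $56.11
State unemployment insurance (employee share): cap not yet reached, full $4,488.45 is subject → $4,488.45 × 0.01 = $44.88
Total deductions = $246.86 + $738.04 + $56.11 + $44.88 = $1,085.89
Net pay = $4,488.45 − $1,085.89 = $3,402.56

$3,402.56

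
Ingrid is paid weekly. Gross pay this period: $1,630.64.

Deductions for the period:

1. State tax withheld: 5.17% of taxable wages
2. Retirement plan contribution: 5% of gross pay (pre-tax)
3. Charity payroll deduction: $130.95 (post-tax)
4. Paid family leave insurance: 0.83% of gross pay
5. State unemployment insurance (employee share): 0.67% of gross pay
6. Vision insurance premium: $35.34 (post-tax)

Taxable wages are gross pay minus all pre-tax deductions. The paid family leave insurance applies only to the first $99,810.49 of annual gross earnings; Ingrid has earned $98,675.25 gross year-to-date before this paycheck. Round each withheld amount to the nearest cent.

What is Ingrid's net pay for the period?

Retirement plan contribution: $1,630.64 × 0.05 = $81.53
Taxable wages = $1,630.64 − $81.53 = $1,549.11
State tax withheld: $1,549.11 × 0.0517 = $80.09
State unemployment insurance (employee share): $1,630.64 × 0.0067 = $10.93
Paid family leave insurance: only $99,810.49 − $98,675.25 = $1,135.24 of this check is subject → $1,135.24 × 0.0083 = $9.42
Vision insurance premium: $35.34
Charity payroll deduction: $130.95
Total deductions = $81.53 + $80.09 + $10.93 + $9.42 + $35.34 + $130.95 = $348.26
Net pay = $1,630.64 − $348.26 = $1,282.38

$1,282.38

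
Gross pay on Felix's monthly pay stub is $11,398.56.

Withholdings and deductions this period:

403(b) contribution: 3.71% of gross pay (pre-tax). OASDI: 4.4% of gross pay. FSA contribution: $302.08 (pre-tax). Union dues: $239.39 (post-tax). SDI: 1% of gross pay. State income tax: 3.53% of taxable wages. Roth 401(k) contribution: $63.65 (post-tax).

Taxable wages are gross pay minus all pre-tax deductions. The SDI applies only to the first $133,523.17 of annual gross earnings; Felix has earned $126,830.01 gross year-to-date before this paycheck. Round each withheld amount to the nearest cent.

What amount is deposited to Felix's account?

$9,425.30

403(b) contribution: $11,398.56 × 0.0371 = $422.89
FSA contribution: $302.08
Pre-tax total = $422.89 + $302.08 = $724.97
Taxable wages = $11,398.56 − $724.97 = $10,673.59
State income tax: $10,673.59 × 0.0353 = $376.78
SDI: only $133,523.17 − $126,830.01 = $6,693.16 of this check is subject → $6,693.16 × 0.01 = $66.93
OASDI: $11,398.56 × 0.044 = $501.54
Roth 401(k) contribution: $63.65
Union dues: $239.39
Total deductions = $422.89 + $302.08 + $376.78 + $66.93 + $501.54 + $63.65 + $239.39 = $1,973.26
Net pay = $11,398.56 − $1,973.26 = $9,425.30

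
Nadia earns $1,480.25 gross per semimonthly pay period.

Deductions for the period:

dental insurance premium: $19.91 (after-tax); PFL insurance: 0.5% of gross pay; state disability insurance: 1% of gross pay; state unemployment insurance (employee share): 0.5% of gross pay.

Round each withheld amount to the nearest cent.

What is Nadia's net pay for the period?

State disability insurance: $1,480.25 × 0.01 = $14.80
PFL insurance: $1,480.25 × 0.005 = $7.40
State unemployment insurance (employee share): $1,480.25 × 0.005 = $7.40
Dental insurance premium: $19.91
Total deductions = $14.80 + $7.40 + $7.40 + $19.91 = $49.51
Net pay = $1,480.25 − $49.51 = $1,430.74

$1,430.74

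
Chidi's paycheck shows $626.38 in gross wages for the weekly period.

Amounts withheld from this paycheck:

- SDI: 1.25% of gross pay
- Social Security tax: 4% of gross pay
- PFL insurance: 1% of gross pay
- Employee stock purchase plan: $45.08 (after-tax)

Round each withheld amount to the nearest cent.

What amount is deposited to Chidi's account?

PFL insurance: $626.38 × 0.01 = $6.26
Social Security tax: $626.38 × 0.04 = $25.06
SDI: $626.38 × 0.0125 = $7.83
Employee stock purchase plan: $45.08
Total deductions = $6.26 + $25.06 + $7.83 + $45.08 = $84.23
Net pay = $626.38 − $84.23 = $542.15

$542.15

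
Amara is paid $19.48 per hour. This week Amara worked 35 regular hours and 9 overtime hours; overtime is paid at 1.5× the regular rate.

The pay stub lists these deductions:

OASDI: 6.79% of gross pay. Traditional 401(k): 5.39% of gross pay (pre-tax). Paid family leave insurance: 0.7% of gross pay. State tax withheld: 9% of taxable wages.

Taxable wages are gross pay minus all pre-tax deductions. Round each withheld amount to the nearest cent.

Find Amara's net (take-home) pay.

Regular pay: 35 × $19.48 = $681.80
Overtime pay: 9 × $19.48 × 1.5 = $262.98
Gross pay = $681.80 + $262.98 = $944.78
Traditional 401(k): $944.78 × 0.0539 = $50.92
Taxable wages = $944.78 − $50.92 = $893.86
State tax withheld: $893.86 × 0.09 = $80.45
Paid family leave insurance: $944.78 × 0.007 = $6.61
OASDI: $944.78 × 0.0679 = $64.15
Total deductions = $50.92 + $80.45 + $6.61 + $64.15 = $202.13
Net pay = $944.78 − $202.13 = $742.65

$742.65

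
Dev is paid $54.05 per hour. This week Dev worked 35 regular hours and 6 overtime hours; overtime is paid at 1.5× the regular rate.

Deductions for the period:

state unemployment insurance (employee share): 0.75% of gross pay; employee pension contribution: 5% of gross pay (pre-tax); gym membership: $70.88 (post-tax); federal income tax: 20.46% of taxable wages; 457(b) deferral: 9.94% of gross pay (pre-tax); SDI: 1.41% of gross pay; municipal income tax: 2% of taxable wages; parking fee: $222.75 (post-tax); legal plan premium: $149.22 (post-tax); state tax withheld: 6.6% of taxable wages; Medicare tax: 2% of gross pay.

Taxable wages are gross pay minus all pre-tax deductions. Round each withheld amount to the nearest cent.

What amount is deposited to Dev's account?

$893.26

Regular pay: 35 × $54.05 = $1,891.75
Overtime pay: 6 × $54.05 × 1.5 = $486.45
Gross pay = $1,891.75 + $486.45 = $2,378.20
Employee pension contribution: $2,378.20 × 0.05 = $118.91
457(b) deferral: $2,378.20 × 0.0994 = $236.39
Pre-tax total = $118.91 + $236.39 = $355.30
Taxable wages = $2,378.20 − $355.30 = $2,022.90
Municipal income tax: $2,022.90 × 0.02 = $40.46
Federal income tax: $2,022.90 × 0.2046 = $413.89
State tax withheld: $2,022.90 × 0.066 = $133.51
SDI: $2,378.20 × 0.0141 = $33.53
Medicare tax: $2,378.20 × 0.02 = $47.56
State unemployment insurance (employee share): $2,378.20 × 0.0075 = $17.84
Gym membership: $70.88
Parking fee: $222.75
Legal plan premium: $149.22
Total deductions = $118.91 + $236.39 + $40.46 + $413.89 + $133.51 + $33.53 + $47.56 + $17.84 + $70.88 + $222.75 + $149.22 = $1,484.94
Net pay = $2,378.20 − $1,484.94 = $893.26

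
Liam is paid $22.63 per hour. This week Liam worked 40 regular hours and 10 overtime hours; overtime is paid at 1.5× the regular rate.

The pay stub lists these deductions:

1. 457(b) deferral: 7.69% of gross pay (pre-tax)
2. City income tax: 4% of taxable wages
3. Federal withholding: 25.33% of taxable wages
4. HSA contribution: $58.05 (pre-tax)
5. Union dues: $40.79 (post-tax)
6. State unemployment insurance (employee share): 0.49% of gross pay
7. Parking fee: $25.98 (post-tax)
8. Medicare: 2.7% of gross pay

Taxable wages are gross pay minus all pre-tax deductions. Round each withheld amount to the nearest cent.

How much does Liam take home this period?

$664.45

Regular pay: 40 × $22.63 = $905.20
Overtime pay: 10 × $22.63 × 1.5 = $339.45
Gross pay = $905.20 + $339.45 = $1,244.65
457(b) deferral: $1,244.65 × 0.0769 = $95.71
HSA contribution: $58.05
Pre-tax total = $95.71 + $58.05 = $153.76
Taxable wages = $1,244.65 − $153.76 = $1,090.89
Federal withholding: $1,090.89 × 0.2533 = $276.32
City income tax: $1,090.89 × 0.04 = $43.64
State unemployment insurance (employee share): $1,244.65 × 0.0049 = $6.10
Medicare: $1,244.65 × 0.027 = $33.61
Union dues: $40.79
Parking fee: $25.98
Total deductions = $95.71 + $58.05 + $276.32 + $43.64 + $6.10 + $33.61 + $40.79 + $25.98 = $580.20
Net pay = $1,244.65 − $580.20 = $664.45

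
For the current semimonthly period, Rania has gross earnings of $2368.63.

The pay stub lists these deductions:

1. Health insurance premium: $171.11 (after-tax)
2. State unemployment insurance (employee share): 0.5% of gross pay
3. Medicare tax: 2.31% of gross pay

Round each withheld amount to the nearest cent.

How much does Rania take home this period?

State unemployment insurance (employee share): $2368.63 × 0.005 = $11.84
Medicare tax: $2368.63 × 0.0231 = $54.72
Health insurance premium: $171.11
Total deductions = $11.84 + $54.72 + $171.11 = $237.67
Net pay = $2368.63 − $237.67 = $2130.96

$2130.96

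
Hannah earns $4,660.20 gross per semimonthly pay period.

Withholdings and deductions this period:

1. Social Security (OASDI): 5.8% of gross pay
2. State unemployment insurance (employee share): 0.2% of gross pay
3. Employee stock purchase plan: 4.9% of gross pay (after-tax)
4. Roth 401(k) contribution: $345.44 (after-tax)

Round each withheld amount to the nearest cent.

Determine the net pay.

$3,806.80

Social Security (OASDI): $4,660.20 × 0.058 = $270.29
State unemployment insurance (employee share): $4,660.20 × 0.002 = $9.32
Roth 401(k) contribution: $345.44
Employee stock purchase plan: $4,660.20 × 0.049 = $228.35
Total deductions = $270.29 + $9.32 + $345.44 + $228.35 = $853.40
Net pay = $4,660.20 − $853.40 = $3,806.80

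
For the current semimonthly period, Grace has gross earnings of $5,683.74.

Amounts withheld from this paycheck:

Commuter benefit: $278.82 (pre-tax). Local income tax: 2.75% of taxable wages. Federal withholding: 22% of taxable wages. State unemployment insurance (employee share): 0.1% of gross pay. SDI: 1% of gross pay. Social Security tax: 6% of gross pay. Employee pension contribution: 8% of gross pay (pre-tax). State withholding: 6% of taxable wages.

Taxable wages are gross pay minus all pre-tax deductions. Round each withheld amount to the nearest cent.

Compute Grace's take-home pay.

$3,024.49

Commuter benefit: $278.82
Employee pension contribution: $5,683.74 × 0.08 = $454.70
Pre-tax total = $278.82 + $454.70 = $733.52
Taxable wages = $5,683.74 − $733.52 = $4,950.22
Federal withholding: $4,950.22 × 0.22 = $1,089.05
Local income tax: $4,950.22 × 0.0275 = $136.13
State withholding: $4,950.22 × 0.06 = $297.01
Social Security tax: $5,683.74 × 0.06 = $341.02
SDI: $5,683.74 × 0.01 = $56.84
State unemployment insurance (employee share): $5,683.74 × 0.001 = $5.68
Total deductions = $278.82 + $454.70 + $1,089.05 + $136.13 + $297.01 + $341.02 + $56.84 + $5.68 = $2,659.25
Net pay = $5,683.74 − $2,659.25 = $3,024.49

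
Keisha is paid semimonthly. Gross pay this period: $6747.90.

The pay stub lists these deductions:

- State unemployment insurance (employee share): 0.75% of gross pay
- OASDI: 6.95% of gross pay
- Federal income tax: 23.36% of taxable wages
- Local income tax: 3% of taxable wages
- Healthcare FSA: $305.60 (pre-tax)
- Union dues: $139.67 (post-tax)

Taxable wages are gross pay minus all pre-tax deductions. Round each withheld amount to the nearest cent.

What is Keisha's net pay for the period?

$4084.85

Healthcare FSA: $305.60
Taxable wages = $6747.90 − $305.60 = $6442.30
Local income tax: $6442.30 × 0.03 = $193.27
Federal income tax: $6442.30 × 0.2336 = $1504.92
State unemployment insurance (employee share): $6747.90 × 0.0075 = $50.61
OASDI: $6747.90 × 0.0695 = $468.98
Union dues: $139.67
Total deductions = $305.60 + $193.27 + $1504.92 + $50.61 + $468.98 + $139.67 = $2663.05
Net pay = $6747.90 − $2663.05 = $4084.85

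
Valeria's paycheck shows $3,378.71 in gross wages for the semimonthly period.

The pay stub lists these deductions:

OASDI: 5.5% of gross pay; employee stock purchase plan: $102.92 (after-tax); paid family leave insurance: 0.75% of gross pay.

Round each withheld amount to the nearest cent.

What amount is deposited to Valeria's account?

$3,064.62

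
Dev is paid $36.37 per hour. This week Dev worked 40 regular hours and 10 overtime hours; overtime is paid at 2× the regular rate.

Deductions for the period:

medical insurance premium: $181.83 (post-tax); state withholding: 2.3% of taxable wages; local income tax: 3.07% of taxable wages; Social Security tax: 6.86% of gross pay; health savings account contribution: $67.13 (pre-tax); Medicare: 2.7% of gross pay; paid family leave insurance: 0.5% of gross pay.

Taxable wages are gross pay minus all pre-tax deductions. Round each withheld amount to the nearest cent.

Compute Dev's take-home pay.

$1,600.13

Regular pay: 40 × $36.37 = $1,454.80
Overtime pay: 10 × $36.37 × 2 = $727.40
Gross pay = $1,454.80 + $727.40 = $2,182.20
Health savings account contribution: $67.13
Taxable wages = $2,182.20 − $67.13 = $2,115.07
Local income tax: $2,115.07 × 0.0307 = $64.93
State withholding: $2,115.07 × 0.023 = $48.65
Paid family leave insurance: $2,182.20 × 0.005 = $10.91
Medicare: $2,182.20 × 0.027 = $58.92
Social Security tax: $2,182.20 × 0.0686 = $149.70
Medical insurance premium: $181.83
Total deductions = $67.13 + $64.93 + $48.65 + $10.91 + $58.92 + $149.70 + $181.83 = $582.07
Net pay = $2,182.20 − $582.07 = $1,600.13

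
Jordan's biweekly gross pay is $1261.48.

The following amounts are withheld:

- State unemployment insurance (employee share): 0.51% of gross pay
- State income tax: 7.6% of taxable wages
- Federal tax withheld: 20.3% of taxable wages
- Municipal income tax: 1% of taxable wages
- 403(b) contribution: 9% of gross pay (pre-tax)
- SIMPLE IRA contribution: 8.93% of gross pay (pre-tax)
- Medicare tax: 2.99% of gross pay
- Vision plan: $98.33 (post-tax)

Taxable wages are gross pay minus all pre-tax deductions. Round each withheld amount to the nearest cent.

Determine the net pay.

SIMPLE IRA contribution: $1261.48 × 0.0893 = $112.65
403(b) contribution: $1261.48 × 0.09 = $113.53
Pre-tax total = $112.65 + $113.53 = $226.18
Taxable wages = $1261.48 − $226.18 = $1035.30
Municipal income tax: $1035.30 × 0.01 = $10.35
State income tax: $1035.30 × 0.076 = $78.68
Federal tax withheld: $1035.30 × 0.203 = $210.17
State unemployment insurance (employee share): $1261.48 × 0.0051 = $6.43
Medicare tax: $1261.48 × 0.0299 = $37.72
Vision plan: $98.33
Total deductions = $112.65 + $113.53 + $10.35 + $78.68 + $210.17 + $6.43 + $37.72 + $98.33 = $667.86
Net pay = $1261.48 − $667.86 = $593.62

$593.62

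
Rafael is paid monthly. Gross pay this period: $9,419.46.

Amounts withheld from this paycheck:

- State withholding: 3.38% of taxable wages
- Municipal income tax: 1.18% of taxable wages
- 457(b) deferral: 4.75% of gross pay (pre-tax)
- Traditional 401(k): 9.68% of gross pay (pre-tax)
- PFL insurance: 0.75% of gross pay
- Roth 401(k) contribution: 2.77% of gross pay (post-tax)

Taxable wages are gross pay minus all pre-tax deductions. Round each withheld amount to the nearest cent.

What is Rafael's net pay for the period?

$7,361.12

457(b) deferral: $9,419.46 × 0.0475 = $447.42
Traditional 401(k): $9,419.46 × 0.0968 = $911.80
Pre-tax total = $447.42 + $911.80 = $1,359.22
Taxable wages = $9,419.46 − $1,359.22 = $8,060.24
State withholding: $8,060.24 × 0.0338 = $272.44
Municipal income tax: $8,060.24 × 0.0118 = $95.11
PFL insurance: $9,419.46 × 0.0075 = $70.65
Roth 401(k) contribution: $9,419.46 × 0.0277 = $260.92
Total deductions = $447.42 + $911.80 + $272.44 + $95.11 + $70.65 + $260.92 = $2,058.34
Net pay = $9,419.46 − $2,058.34 = $7,361.12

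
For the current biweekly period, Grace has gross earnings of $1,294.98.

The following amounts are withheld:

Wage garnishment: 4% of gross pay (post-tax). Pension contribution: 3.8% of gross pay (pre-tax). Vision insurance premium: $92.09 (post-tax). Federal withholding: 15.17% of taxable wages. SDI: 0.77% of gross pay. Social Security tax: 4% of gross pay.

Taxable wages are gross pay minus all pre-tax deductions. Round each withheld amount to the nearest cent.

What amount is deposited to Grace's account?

$851.13

Pension contribution: $1,294.98 × 0.038 = $49.21
Taxable wages = $1,294.98 − $49.21 = $1,245.77
Federal withholding: $1,245.77 × 0.1517 = $188.98
SDI: $1,294.98 × 0.0077 = $9.97
Social Security tax: $1,294.98 × 0.04 = $51.80
Vision insurance premium: $92.09
Wage garnishment: $1,294.98 × 0.04 = $51.80
Total deductions = $49.21 + $188.98 + $9.97 + $51.80 + $92.09 + $51.80 = $443.85
Net pay = $1,294.98 − $443.85 = $851.13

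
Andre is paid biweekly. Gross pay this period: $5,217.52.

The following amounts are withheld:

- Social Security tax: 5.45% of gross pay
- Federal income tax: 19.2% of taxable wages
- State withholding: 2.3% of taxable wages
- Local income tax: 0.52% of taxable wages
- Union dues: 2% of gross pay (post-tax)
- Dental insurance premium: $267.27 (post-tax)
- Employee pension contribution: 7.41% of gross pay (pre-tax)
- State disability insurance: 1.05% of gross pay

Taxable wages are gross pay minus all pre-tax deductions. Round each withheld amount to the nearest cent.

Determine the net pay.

$3,056.39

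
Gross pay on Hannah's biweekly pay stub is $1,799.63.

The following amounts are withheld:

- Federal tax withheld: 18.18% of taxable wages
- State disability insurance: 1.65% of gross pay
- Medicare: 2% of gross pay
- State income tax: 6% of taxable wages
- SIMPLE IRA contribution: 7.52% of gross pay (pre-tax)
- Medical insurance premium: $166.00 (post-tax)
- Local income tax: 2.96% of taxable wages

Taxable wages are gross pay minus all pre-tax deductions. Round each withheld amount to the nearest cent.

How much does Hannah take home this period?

$980.93

SIMPLE IRA contribution: $1,799.63 × 0.0752 = $135.33
Taxable wages = $1,799.63 − $135.33 = $1,664.30
State income tax: $1,664.30 × 0.06 = $99.86
Federal tax withheld: $1,664.30 × 0.1818 = $302.57
Local income tax: $1,664.30 × 0.0296 = $49.26
State disability insurance: $1,799.63 × 0.0165 = $29.69
Medicare: $1,799.63 × 0.02 = $35.99
Medical insurance premium: $166.00
Total deductions = $135.33 + $99.86 + $302.57 + $49.26 + $29.69 + $35.99 + $166.00 = $818.70
Net pay = $1,799.63 − $818.70 = $980.93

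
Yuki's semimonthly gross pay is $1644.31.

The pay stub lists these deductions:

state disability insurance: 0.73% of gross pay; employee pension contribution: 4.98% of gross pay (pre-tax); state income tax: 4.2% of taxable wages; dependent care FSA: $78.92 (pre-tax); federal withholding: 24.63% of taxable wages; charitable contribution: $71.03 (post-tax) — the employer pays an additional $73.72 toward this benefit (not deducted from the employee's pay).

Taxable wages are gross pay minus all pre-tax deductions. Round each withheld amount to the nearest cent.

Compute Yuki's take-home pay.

$972.77

Employee pension contribution: $1644.31 × 0.0498 = $81.89
Dependent care FSA: $78.92
Pre-tax total = $81.89 + $78.92 = $160.81
Taxable wages = $1644.31 − $160.81 = $1483.50
Federal withholding: $1483.50 × 0.2463 = $365.39
State income tax: $1483.50 × 0.042 = $62.31
State disability insurance: $1644.31 × 0.0073 = $12.00
Charitable contribution: $71.03
(Employer's $73.72 toward charitable contribution is not withheld from the employee.)
Total deductions = $81.89 + $78.92 + $365.39 + $62.31 + $12.00 + $71.03 = $671.54
Net pay = $1644.31 − $671.54 = $972.77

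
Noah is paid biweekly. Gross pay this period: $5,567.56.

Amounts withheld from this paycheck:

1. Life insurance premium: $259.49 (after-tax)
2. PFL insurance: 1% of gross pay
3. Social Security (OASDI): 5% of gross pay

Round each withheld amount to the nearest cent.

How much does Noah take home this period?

PFL insurance: $5,567.56 × 0.01 = $55.68
Social Security (OASDI): $5,567.56 × 0.05 = $278.38
Life insurance premium: $259.49
Total deductions = $55.68 + $278.38 + $259.49 = $593.55
Net pay = $5,567.56 − $593.55 = $4,974.01

$4,974.01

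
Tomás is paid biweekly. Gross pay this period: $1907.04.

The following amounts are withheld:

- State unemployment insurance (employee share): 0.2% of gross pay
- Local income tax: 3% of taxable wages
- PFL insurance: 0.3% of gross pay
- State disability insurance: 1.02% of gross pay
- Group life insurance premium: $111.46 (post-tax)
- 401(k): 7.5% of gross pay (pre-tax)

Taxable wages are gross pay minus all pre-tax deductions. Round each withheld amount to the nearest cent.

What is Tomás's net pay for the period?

$1570.65

401(k): $1907.04 × 0.075 = $143.03
Taxable wages = $1907.04 − $143.03 = $1764.01
Local income tax: $1764.01 × 0.03 = $52.92
PFL insurance: $1907.04 × 0.003 = $5.72
State unemployment insurance (employee share): $1907.04 × 0.002 = $3.81
State disability insurance: $1907.04 × 0.0102 = $19.45
Group life insurance premium: $111.46
Total deductions = $143.03 + $52.92 + $5.72 + $3.81 + $19.45 + $111.46 = $336.39
Net pay = $1907.04 − $336.39 = $1570.65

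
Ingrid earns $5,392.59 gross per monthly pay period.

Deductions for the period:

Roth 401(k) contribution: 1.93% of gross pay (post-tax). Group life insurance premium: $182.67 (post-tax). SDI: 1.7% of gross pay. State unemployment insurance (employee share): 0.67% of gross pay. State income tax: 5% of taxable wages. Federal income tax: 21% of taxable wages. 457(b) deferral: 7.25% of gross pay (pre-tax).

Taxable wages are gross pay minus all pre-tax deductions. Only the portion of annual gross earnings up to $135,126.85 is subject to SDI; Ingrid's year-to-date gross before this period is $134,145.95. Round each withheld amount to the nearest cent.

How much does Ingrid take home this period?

$3,361.65

457(b) deferral: $5,392.59 × 0.0725 = $390.96
Taxable wages = $5,392.59 − $390.96 = $5,001.63
State income tax: $5,001.63 × 0.05 = $250.08
Federal income tax: $5,001.63 × 0.21 = $1,050.34
SDI: only $135,126.85 − $134,145.95 = $980.90 of this check is subject → $980.90 × 0.017 = $16.68
State unemployment insurance (employee share): $5,392.59 × 0.0067 = $36.13
Roth 401(k) contribution: $5,392.59 × 0.0193 = $104.08
Group life insurance premium: $182.67
Total deductions = $390.96 + $250.08 + $1,050.34 + $16.68 + $36.13 + $104.08 + $182.67 = $2,030.94
Net pay = $5,392.59 − $2,030.94 = $3,361.65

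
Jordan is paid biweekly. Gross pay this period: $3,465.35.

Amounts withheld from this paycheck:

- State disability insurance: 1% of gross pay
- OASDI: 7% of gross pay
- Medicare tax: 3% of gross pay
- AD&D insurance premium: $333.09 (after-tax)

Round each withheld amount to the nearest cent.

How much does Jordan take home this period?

$2,751.08

OASDI: $3,465.35 × 0.07 = $242.57
State disability insurance: $3,465.35 × 0.01 = $34.65
Medicare tax: $3,465.35 × 0.03 = $103.96
AD&D insurance premium: $333.09
Total deductions = $242.57 + $34.65 + $103.96 + $333.09 = $714.27
Net pay = $3,465.35 − $714.27 = $2,751.08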